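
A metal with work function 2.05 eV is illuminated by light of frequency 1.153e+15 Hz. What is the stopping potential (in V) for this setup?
2.7184 V

The stopping potential V_s satisfies: eV_s = KE_max

First, find KE_max using Einstein's equation:
E_photon = hf = (6.626×10⁻³⁴ J·s)(1.153e+15 Hz) = 4.7684 eV
KE_max = E_photon - φ = 4.7684 - 2.05 = 2.7184 eV

Since eV_s = KE_max:
V_s = KE_max/e = 2.7184 V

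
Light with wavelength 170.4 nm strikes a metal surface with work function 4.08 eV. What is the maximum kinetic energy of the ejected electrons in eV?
3.1961 eV

Using Einstein's photoelectric equation: KE_max = hf - φ = hc/λ - φ

First, calculate the photon energy:
E_photon = hc/λ = (6.626×10⁻³⁴ J·s)(3×10⁸ m/s) / (170.4×10⁻⁹ m)
E_photon = 7.2761 eV

Then, the maximum kinetic energy:
KE_max = E_photon - φ = 7.2761 eV - 4.08 eV = 3.1961 eV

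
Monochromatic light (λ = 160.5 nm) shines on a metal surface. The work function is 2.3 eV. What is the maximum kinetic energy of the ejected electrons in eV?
5.4249 eV

Using Einstein's photoelectric equation: KE_max = hf - φ = hc/λ - φ

First, calculate the photon energy:
E_photon = hc/λ = (6.626×10⁻³⁴ J·s)(3×10⁸ m/s) / (160.5×10⁻⁹ m)
E_photon = 7.7249 eV

Then, the maximum kinetic energy:
KE_max = E_photon - φ = 7.7249 eV - 2.3 eV = 5.4249 eV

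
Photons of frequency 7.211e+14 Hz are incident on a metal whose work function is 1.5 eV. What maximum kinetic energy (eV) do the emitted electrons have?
1.4822 eV

Using Einstein's photoelectric equation: KE_max = hf - φ

First, calculate the photon energy:
E_photon = hf = (6.626×10⁻³⁴ J·s)(7.211e+14 Hz)
E_photon = 2.9822 eV

Then, the maximum kinetic energy:
KE_max = E_photon - φ = 2.9822 eV - 1.5 eV = 1.4822 eV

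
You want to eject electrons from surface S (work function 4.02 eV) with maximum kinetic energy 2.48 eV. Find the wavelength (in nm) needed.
190.74 nm

From Einstein's equation: KE_max = hc/λ - φ

Rearranging for λ:
hc/λ = KE_max + φ
λ = hc/(KE_max + φ)

Required photon energy:
E_photon = KE_max + φ = 2.48 + 4.02 = 6.50 eV

Required wavelength:
λ = hc/E_photon = (6.626×10⁻³⁴)(3×10⁸) / (6.50 × 1.602×10⁻¹⁹)
λ = 190.74 nm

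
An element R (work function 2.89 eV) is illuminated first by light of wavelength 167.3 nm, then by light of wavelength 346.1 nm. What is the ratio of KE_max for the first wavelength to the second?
6.5300

Using Einstein's equation: KE_max = hc/λ - φ

For λ₁ = 167.3 nm:
E₁ = hc/λ₁ = 7.4109 eV
KE₁ = E₁ - φ = 7.4109 - 2.89 = 4.5209 eV

For λ₂ = 346.1 nm:
E₂ = hc/λ₂ = 3.5823 eV
KE₂ = E₂ - φ = 3.5823 - 2.89 = 0.6923 eV

Ratio: KE₁/KE₂ = 4.5209/0.6923 = 6.5300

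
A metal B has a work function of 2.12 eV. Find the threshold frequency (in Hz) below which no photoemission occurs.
5.1261e+14 Hz

The threshold frequency is when the photon energy equals the work function:
hf₀ = φ

Solving for f₀:
f₀ = φ/h = (2.12 eV × 1.602×10⁻¹⁹ J/eV) / (6.626×10⁻³⁴ J·s)
f₀ = 5.1261e+14 Hz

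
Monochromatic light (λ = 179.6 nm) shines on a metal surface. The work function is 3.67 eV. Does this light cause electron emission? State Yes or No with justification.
Yes

For photoemission, the photon energy must exceed the work function.

Photon energy: E = hc/λ = 6.9034 eV
Work function: φ = 3.67 eV

Since E_photon (6.9034 eV) > φ (3.67 eV), photoemission WILL occur.
The threshold wavelength is λ₀ = hc/φ = 337.8 nm.
Since 179.6 nm < 337.8 nm, the light has sufficient energy.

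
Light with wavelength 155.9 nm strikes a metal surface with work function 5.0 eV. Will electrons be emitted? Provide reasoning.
Yes

For photoemission, the photon energy must exceed the work function.

Photon energy: E = hc/λ = 7.9528 eV
Work function: φ = 5.0 eV

Since E_photon (7.9528 eV) > φ (5.0 eV), photoemission WILL occur.
The threshold wavelength is λ₀ = hc/φ = 248.0 nm.
Since 155.9 nm < 248.0 nm, the light has sufficient energy.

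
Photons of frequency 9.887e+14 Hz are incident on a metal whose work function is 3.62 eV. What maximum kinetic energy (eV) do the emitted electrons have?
0.4689 eV

Using Einstein's photoelectric equation: KE_max = hf - φ

First, calculate the photon energy:
E_photon = hf = (6.626×10⁻³⁴ J·s)(9.887e+14 Hz)
E_photon = 4.0889 eV

Then, the maximum kinetic energy:
KE_max = E_photon - φ = 4.0889 eV - 3.62 eV = 0.4689 eV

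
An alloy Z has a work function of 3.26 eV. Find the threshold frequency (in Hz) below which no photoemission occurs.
7.8826e+14 Hz

The threshold frequency is when the photon energy equals the work function:
hf₀ = φ

Solving for f₀:
f₀ = φ/h = (3.26 eV × 1.602×10⁻¹⁹ J/eV) / (6.626×10⁻³⁴ J·s)
f₀ = 7.8826e+14 Hz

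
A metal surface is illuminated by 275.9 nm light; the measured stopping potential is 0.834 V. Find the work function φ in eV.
3.66 eV

The stopping potential gives the maximum kinetic energy: KE_max = eV_s = 0.834 eV

From Einstein's photoelectric equation: KE_max = hc/λ - φ
Rearranging: φ = hc/λ - KE_max

Calculate photon energy:
E_photon = hc/λ = (6.626×10⁻³⁴ J·s)(3×10⁸ m/s) / (275.9×10⁻⁹ m) = 4.4938 eV

Therefore:
φ = 4.4938 - 0.834 = 3.66 eV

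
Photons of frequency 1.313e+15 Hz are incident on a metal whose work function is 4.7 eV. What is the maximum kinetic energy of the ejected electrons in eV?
0.7301 eV

Using Einstein's photoelectric equation: KE_max = hf - φ

First, calculate the photon energy:
E_photon = hf = (6.626×10⁻³⁴ J·s)(1.313e+15 Hz)
E_photon = 5.4301 eV

Then, the maximum kinetic energy:
KE_max = E_photon - φ = 5.4301 eV - 4.7 eV = 0.7301 eV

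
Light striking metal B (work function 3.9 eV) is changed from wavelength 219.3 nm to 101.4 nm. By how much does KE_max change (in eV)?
6.5736 eV

Using Einstein's equation: KE_max = hc/λ - φ

For λ₁ = 219.3 nm:
KE₁ = hc/λ₁ - φ = 5.6536 - 3.9 = 1.7536 eV

For λ₂ = 101.4 nm:
KE₂ = hc/λ₂ - φ = 12.2272 - 3.9 = 8.3272 eV

Change in KE:
ΔKE = KE₂ - KE₁ = 8.3272 - 1.7536 = 6.5736 eV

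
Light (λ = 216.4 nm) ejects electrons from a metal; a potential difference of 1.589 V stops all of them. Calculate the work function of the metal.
4.14 eV

The stopping potential gives the maximum kinetic energy: KE_max = eV_s = 1.589 eV

From Einstein's photoelectric equation: KE_max = hc/λ - φ
Rearranging: φ = hc/λ - KE_max

Calculate photon energy:
E_photon = hc/λ = (6.626×10⁻³⁴ J·s)(3×10⁸ m/s) / (216.4×10⁻⁹ m) = 5.7294 eV

Therefore:
φ = 5.7294 - 1.589 = 4.14 eV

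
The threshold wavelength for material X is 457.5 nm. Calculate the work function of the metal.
2.71 eV

At the threshold wavelength, photon energy equals work function:
φ = hc/λ₀

Calculating:
φ = (6.626×10⁻³⁴ J·s)(3×10⁸ m/s) / (457.5×10⁻⁹ m)
φ = 2.71 eV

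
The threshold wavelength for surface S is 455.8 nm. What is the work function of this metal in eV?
2.72 eV

At the threshold wavelength, photon energy equals work function:
φ = hc/λ₀

Calculating:
φ = (6.626×10⁻³⁴ J·s)(3×10⁸ m/s) / (455.8×10⁻⁹ m)
φ = 2.72 eV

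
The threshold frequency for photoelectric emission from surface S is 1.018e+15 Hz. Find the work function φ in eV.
4.21 eV

At the threshold frequency, photon energy equals work function:
φ = hf₀

Calculating:
φ = (6.626×10⁻³⁴ J·s)(1.018e+15 Hz)
φ = 4.21 eV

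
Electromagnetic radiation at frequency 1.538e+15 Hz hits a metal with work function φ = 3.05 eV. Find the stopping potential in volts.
3.3107 V

The stopping potential V_s satisfies: eV_s = KE_max

First, find KE_max using Einstein's equation:
E_photon = hf = (6.626×10⁻³⁴ J·s)(1.538e+15 Hz) = 6.3607 eV
KE_max = E_photon - φ = 6.3607 - 3.05 = 3.3107 eV

Since eV_s = KE_max:
V_s = KE_max/e = 3.3107 V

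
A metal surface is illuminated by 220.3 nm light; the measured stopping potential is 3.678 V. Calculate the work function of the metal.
1.95 eV

The stopping potential gives the maximum kinetic energy: KE_max = eV_s = 3.678 eV

From Einstein's photoelectric equation: KE_max = hc/λ - φ
Rearranging: φ = hc/λ - KE_max

Calculate photon energy:
E_photon = hc/λ = (6.626×10⁻³⁴ J·s)(3×10⁸ m/s) / (220.3×10⁻⁹ m) = 5.6280 eV

Therefore:
φ = 5.6280 - 3.678 = 1.95 eV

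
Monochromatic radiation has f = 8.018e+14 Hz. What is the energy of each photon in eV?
3.3160 eV

Using E = hf:

E = hf = (6.626×10⁻³⁴ J·s)(8.018e+14 Hz)
E = 3.3160 eV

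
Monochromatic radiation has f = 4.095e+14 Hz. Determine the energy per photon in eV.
1.6936 eV

Using E = hf:

E = hf = (6.626×10⁻³⁴ J·s)(4.095e+14 Hz)
E = 1.6936 eV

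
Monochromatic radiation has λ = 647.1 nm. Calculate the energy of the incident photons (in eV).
1.9160 eV

Using E = hf = hc/λ:

E = hc/λ = (6.626×10⁻³⁴ J·s)(3×10⁸ m/s) / (647.1×10⁻⁹ m)
E = 1.9160 eV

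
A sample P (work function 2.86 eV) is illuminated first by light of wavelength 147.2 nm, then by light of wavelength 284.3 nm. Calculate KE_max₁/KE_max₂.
3.7060

Using Einstein's equation: KE_max = hc/λ - φ

For λ₁ = 147.2 nm:
E₁ = hc/λ₁ = 8.4228 eV
KE₁ = E₁ - φ = 8.4228 - 2.86 = 5.5628 eV

For λ₂ = 284.3 nm:
E₂ = hc/λ₂ = 4.3610 eV
KE₂ = E₂ - φ = 4.3610 - 2.86 = 1.5010 eV

Ratio: KE₁/KE₂ = 5.5628/1.5010 = 3.7060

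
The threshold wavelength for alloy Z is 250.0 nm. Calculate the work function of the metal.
4.96 eV

At the threshold wavelength, photon energy equals work function:
φ = hc/λ₀

Calculating:
φ = (6.626×10⁻³⁴ J·s)(3×10⁸ m/s) / (250.0×10⁻⁹ m)
φ = 4.96 eV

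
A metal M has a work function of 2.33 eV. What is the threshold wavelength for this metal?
532.12 nm

The threshold wavelength is when the photon energy equals the work function:
hc/λ₀ = φ

Solving for λ₀:
λ₀ = hc/φ = (6.626×10⁻³⁴ J·s)(3×10⁸ m/s) / (2.33 eV × 1.602×10⁻¹⁹ J/eV)
λ₀ = 532.12 nm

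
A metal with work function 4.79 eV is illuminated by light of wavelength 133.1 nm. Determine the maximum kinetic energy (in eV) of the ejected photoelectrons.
4.5251 eV

Using Einstein's photoelectric equation: KE_max = hf - φ = hc/λ - φ

First, calculate the photon energy:
E_photon = hc/λ = (6.626×10⁻³⁴ J·s)(3×10⁸ m/s) / (133.1×10⁻⁹ m)
E_photon = 9.3151 eV

Then, the maximum kinetic energy:
KE_max = E_photon - φ = 9.3151 eV - 4.79 eV = 4.5251 eV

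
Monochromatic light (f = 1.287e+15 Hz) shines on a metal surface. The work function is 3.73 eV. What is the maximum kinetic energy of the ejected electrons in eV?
1.5926 eV

Using Einstein's photoelectric equation: KE_max = hf - φ

First, calculate the photon energy:
E_photon = hf = (6.626×10⁻³⁴ J·s)(1.287e+15 Hz)
E_photon = 5.3226 eV

Then, the maximum kinetic energy:
KE_max = E_photon - φ = 5.3226 eV - 3.73 eV = 1.5926 eV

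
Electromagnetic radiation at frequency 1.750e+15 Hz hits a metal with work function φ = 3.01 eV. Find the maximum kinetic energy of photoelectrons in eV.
4.2274 eV

Using Einstein's photoelectric equation: KE_max = hf - φ

First, calculate the photon energy:
E_photon = hf = (6.626×10⁻³⁴ J·s)(1.750e+15 Hz)
E_photon = 7.2374 eV

Then, the maximum kinetic energy:
KE_max = E_photon - φ = 7.2374 eV - 3.01 eV = 4.2274 eV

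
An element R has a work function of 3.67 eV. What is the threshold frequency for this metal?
8.8740e+14 Hz

The threshold frequency is when the photon energy equals the work function:
hf₀ = φ

Solving for f₀:
f₀ = φ/h = (3.67 eV × 1.602×10⁻¹⁹ J/eV) / (6.626×10⁻³⁴ J·s)
f₀ = 8.8740e+14 Hz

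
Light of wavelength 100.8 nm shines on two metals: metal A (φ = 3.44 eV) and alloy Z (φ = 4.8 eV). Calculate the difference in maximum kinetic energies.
1.3600 eV

Using KE_max = hc/λ - φ for each metal:

Photon energy: E = hc/λ = 12.3000 eV

For metal A (φ₁ = 3.44 eV):
KE₁ = E - φ₁ = 12.3000 - 3.44 = 8.8600 eV

For alloy Z (φ₂ = 4.8 eV):
KE₂ = E - φ₂ = 12.3000 - 4.8 = 7.5000 eV

Difference:
ΔKE = KE₁ - KE₂ = 8.8600 - 7.5000 = 1.3600 eV

Note: The difference equals the difference in work functions: 4.8 - 3.44 = 1.36 eV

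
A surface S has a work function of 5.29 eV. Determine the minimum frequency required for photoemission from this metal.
1.2791e+15 Hz

The threshold frequency is when the photon energy equals the work function:
hf₀ = φ

Solving for f₀:
f₀ = φ/h = (5.29 eV × 1.602×10⁻¹⁹ J/eV) / (6.626×10⁻³⁴ J·s)
f₀ = 1.2791e+15 Hz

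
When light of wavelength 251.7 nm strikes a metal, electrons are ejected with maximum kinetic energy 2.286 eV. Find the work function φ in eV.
2.64 eV

From Einstein's photoelectric equation: KE_max = hf - φ = hc/λ - φ

Rearranging for φ:
φ = hc/λ - KE_max

Calculate photon energy:
E_photon = hc/λ = 4.9259 eV

Therefore:
φ = 4.9259 - 2.286 = 2.64 eV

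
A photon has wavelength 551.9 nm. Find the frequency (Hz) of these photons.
5.4320e+14 Hz

Using the wave equation: c = fλ

Solving for frequency:
f = c/λ = (3×10⁸ m/s) / (551.9×10⁻⁹ m)
f = 5.4320e+14 Hz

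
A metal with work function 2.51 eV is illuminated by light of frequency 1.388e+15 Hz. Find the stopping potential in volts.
3.2303 V

The stopping potential V_s satisfies: eV_s = KE_max

First, find KE_max using Einstein's equation:
E_photon = hf = (6.626×10⁻³⁴ J·s)(1.388e+15 Hz) = 5.7403 eV
KE_max = E_photon - φ = 5.7403 - 2.51 = 3.2303 eV

Since eV_s = KE_max:
V_s = KE_max/e = 3.2303 V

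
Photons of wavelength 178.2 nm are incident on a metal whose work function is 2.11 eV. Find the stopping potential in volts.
4.8476 V

The stopping potential V_s satisfies: eV_s = KE_max

First, find KE_max using Einstein's equation:
E_photon = hc/λ = 6.9576 eV
KE_max = E_photon - φ = 6.9576 - 2.11 = 4.8476 eV

Since eV_s = KE_max:
V_s = KE_max/e = 4.8476 V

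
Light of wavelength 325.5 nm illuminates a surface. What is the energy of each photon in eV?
3.8090 eV

Using E = hf = hc/λ:

E = hc/λ = (6.626×10⁻³⁴ J·s)(3×10⁸ m/s) / (325.5×10⁻⁹ m)
E = 3.8090 eV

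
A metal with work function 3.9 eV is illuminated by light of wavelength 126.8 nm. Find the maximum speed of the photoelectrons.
1.4379e+06 m/s

First, find the maximum kinetic energy:
E_photon = hc/λ = 9.7779 eV
KE_max = E_photon - φ = 9.7779 - 3.9 = 5.8779 eV

Convert to Joules: KE_max = 5.8779 × 1.602×10⁻¹⁹ J = 9.4175e-19 J

Then use KE = ½mv² to find velocity:
v = √(2·KE/m) = √(2 × 9.4175e-19 J / 9.109e-31 kg)
v = 1.4379e+06 m/s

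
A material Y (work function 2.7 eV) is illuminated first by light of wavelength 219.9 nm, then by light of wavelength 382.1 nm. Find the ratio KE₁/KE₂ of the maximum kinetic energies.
5.3931

Using Einstein's equation: KE_max = hc/λ - φ

For λ₁ = 219.9 nm:
E₁ = hc/λ₁ = 5.6382 eV
KE₁ = E₁ - φ = 5.6382 - 2.7 = 2.9382 eV

For λ₂ = 382.1 nm:
E₂ = hc/λ₂ = 3.2448 eV
KE₂ = E₂ - φ = 3.2448 - 2.7 = 0.5448 eV

Ratio: KE₁/KE₂ = 2.9382/0.5448 = 5.3931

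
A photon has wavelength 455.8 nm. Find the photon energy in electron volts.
2.7201 eV

Using E = hf = hc/λ:

E = hc/λ = (6.626×10⁻³⁴ J·s)(3×10⁸ m/s) / (455.8×10⁻⁹ m)
E = 2.7201 eV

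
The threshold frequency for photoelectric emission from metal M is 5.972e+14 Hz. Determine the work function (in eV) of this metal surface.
2.47 eV

At the threshold frequency, photon energy equals work function:
φ = hf₀

Calculating:
φ = (6.626×10⁻³⁴ J·s)(5.972e+14 Hz)
φ = 2.47 eV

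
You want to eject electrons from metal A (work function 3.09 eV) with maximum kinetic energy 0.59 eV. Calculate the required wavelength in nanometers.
336.91 nm

From Einstein's equation: KE_max = hc/λ - φ

Rearranging for λ:
hc/λ = KE_max + φ
λ = hc/(KE_max + φ)

Required photon energy:
E_photon = KE_max + φ = 0.59 + 3.09 = 3.68 eV

Required wavelength:
λ = hc/E_photon = (6.626×10⁻³⁴)(3×10⁸) / (3.68 × 1.602×10⁻¹⁹)
λ = 336.91 nm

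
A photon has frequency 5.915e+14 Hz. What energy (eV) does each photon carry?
2.4462 eV

Using E = hf:

E = hf = (6.626×10⁻³⁴ J·s)(5.915e+14 Hz)
E = 2.4462 eV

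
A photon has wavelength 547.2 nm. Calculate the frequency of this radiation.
5.4787e+14 Hz

Using the wave equation: c = fλ

Solving for frequency:
f = c/λ = (3×10⁸ m/s) / (547.2×10⁻⁹ m)
f = 5.4787e+14 Hz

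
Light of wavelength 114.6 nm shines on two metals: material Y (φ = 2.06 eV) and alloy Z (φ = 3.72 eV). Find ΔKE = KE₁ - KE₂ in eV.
1.6600 eV

Using KE_max = hc/λ - φ for each metal:

Photon energy: E = hc/λ = 10.8189 eV

For material Y (φ₁ = 2.06 eV):
KE₁ = E - φ₁ = 10.8189 - 2.06 = 8.7589 eV

For alloy Z (φ₂ = 3.72 eV):
KE₂ = E - φ₂ = 10.8189 - 3.72 = 7.0989 eV

Difference:
ΔKE = KE₁ - KE₂ = 8.7589 - 7.0989 = 1.6600 eV

Note: The difference equals the difference in work functions: 3.72 - 2.06 = 1.66 eV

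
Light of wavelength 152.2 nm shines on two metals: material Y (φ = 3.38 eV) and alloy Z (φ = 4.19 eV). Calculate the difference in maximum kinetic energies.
0.8100 eV

Using KE_max = hc/λ - φ for each metal:

Photon energy: E = hc/λ = 8.1461 eV

For material Y (φ₁ = 3.38 eV):
KE₁ = E - φ₁ = 8.1461 - 3.38 = 4.7661 eV

For alloy Z (φ₂ = 4.19 eV):
KE₂ = E - φ₂ = 8.1461 - 4.19 = 3.9561 eV

Difference:
ΔKE = KE₁ - KE₂ = 4.7661 - 3.9561 = 0.8100 eV

Note: The difference equals the difference in work functions: 4.19 - 3.38 = 0.81 eV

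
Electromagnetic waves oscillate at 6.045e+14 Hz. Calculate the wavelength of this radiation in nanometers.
495.93 nm

Using the wave equation: c = fλ

Solving for wavelength:
λ = c/f = (3×10⁸ m/s) / (6.045e+14 Hz)
λ = 495.93 nm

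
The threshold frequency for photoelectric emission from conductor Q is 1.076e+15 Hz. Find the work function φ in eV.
4.45 eV

At the threshold frequency, photon energy equals work function:
φ = hf₀

Calculating:
φ = (6.626×10⁻³⁴ J·s)(1.076e+15 Hz)
φ = 4.45 eV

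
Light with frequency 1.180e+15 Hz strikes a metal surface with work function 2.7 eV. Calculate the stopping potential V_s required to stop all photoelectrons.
2.1801 V

The stopping potential V_s satisfies: eV_s = KE_max

First, find KE_max using Einstein's equation:
E_photon = hf = (6.626×10⁻³⁴ J·s)(1.180e+15 Hz) = 4.8801 eV
KE_max = E_photon - φ = 4.8801 - 2.7 = 2.1801 eV

Since eV_s = KE_max:
V_s = KE_max/e = 2.1801 V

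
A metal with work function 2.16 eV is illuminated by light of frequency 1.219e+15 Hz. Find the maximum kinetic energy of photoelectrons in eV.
2.8814 eV

Using Einstein's photoelectric equation: KE_max = hf - φ

First, calculate the photon energy:
E_photon = hf = (6.626×10⁻³⁴ J·s)(1.219e+15 Hz)
E_photon = 5.0414 eV

Then, the maximum kinetic energy:
KE_max = E_photon - φ = 5.0414 eV - 2.16 eV = 2.8814 eV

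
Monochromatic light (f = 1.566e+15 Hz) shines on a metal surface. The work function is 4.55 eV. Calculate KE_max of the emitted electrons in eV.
1.9265 eV

Using Einstein's photoelectric equation: KE_max = hf - φ

First, calculate the photon energy:
E_photon = hf = (6.626×10⁻³⁴ J·s)(1.566e+15 Hz)
E_photon = 6.4765 eV

Then, the maximum kinetic energy:
KE_max = E_photon - φ = 6.4765 eV - 4.55 eV = 1.9265 eV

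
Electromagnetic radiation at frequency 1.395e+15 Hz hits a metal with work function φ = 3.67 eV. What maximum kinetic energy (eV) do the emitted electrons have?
2.0993 eV

Using Einstein's photoelectric equation: KE_max = hf - φ

First, calculate the photon energy:
E_photon = hf = (6.626×10⁻³⁴ J·s)(1.395e+15 Hz)
E_photon = 5.7693 eV

Then, the maximum kinetic energy:
KE_max = E_photon - φ = 5.7693 eV - 3.67 eV = 2.0993 eV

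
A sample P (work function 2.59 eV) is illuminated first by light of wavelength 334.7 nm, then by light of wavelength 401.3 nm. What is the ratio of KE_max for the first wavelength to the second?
2.2306

Using Einstein's equation: KE_max = hc/λ - φ

For λ₁ = 334.7 nm:
E₁ = hc/λ₁ = 3.7043 eV
KE₁ = E₁ - φ = 3.7043 - 2.59 = 1.1143 eV

For λ₂ = 401.3 nm:
E₂ = hc/λ₂ = 3.0896 eV
KE₂ = E₂ - φ = 3.0896 - 2.59 = 0.4996 eV

Ratio: KE₁/KE₂ = 1.1143/0.4996 = 2.2306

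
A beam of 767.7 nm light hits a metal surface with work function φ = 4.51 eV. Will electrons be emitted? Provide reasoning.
No

For photoemission, the photon energy must exceed the work function.

Photon energy: E = hc/λ = 1.6150 eV
Work function: φ = 4.51 eV

Since E_photon (1.6150 eV) < φ (4.51 eV), photoemission will NOT occur.
The threshold wavelength is λ₀ = hc/φ = 274.9 nm.
Since 767.7 nm > 274.9 nm, the photons lack sufficient energy.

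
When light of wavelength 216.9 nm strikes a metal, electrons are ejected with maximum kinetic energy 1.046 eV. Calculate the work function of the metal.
4.67 eV

From Einstein's photoelectric equation: KE_max = hf - φ = hc/λ - φ

Rearranging for φ:
φ = hc/λ - KE_max

Calculate photon energy:
E_photon = hc/λ = 5.7162 eV

Therefore:
φ = 5.7162 - 1.046 = 4.67 eV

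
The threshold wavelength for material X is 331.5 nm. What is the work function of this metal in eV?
3.74 eV

At the threshold wavelength, photon energy equals work function:
φ = hc/λ₀

Calculating:
φ = (6.626×10⁻³⁴ J·s)(3×10⁸ m/s) / (331.5×10⁻⁹ m)
φ = 3.74 eV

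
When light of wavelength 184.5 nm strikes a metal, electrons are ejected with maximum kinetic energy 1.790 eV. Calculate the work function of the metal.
4.93 eV

From Einstein's photoelectric equation: KE_max = hf - φ = hc/λ - φ

Rearranging for φ:
φ = hc/λ - KE_max

Calculate photon energy:
E_photon = hc/λ = 6.7200 eV

Therefore:
φ = 6.7200 - 1.790 = 4.93 eV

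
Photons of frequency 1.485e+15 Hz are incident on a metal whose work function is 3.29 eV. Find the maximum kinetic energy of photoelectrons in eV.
2.8515 eV

Using Einstein's photoelectric equation: KE_max = hf - φ

First, calculate the photon energy:
E_photon = hf = (6.626×10⁻³⁴ J·s)(1.485e+15 Hz)
E_photon = 6.1415 eV

Then, the maximum kinetic energy:
KE_max = E_photon - φ = 6.1415 eV - 3.29 eV = 2.8515 eV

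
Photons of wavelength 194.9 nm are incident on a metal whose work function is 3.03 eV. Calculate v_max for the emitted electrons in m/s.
1.0825e+06 m/s

First, find the maximum kinetic energy:
E_photon = hc/λ = 6.3614 eV
KE_max = E_photon - φ = 6.3614 - 3.03 = 3.3314 eV

Convert to Joules: KE_max = 3.3314 × 1.602×10⁻¹⁹ J = 5.3375e-19 J

Then use KE = ½mv² to find velocity:
v = √(2·KE/m) = √(2 × 5.3375e-19 J / 9.109e-31 kg)
v = 1.0825e+06 m/s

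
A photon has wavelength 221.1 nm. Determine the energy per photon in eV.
5.6076 eV

Using E = hf = hc/λ:

E = hc/λ = (6.626×10⁻³⁴ J·s)(3×10⁸ m/s) / (221.1×10⁻⁹ m)
E = 5.6076 eV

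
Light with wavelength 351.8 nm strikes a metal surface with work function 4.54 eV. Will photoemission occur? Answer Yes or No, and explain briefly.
No

For photoemission, the photon energy must exceed the work function.

Photon energy: E = hc/λ = 3.5243 eV
Work function: φ = 4.54 eV

Since E_photon (3.5243 eV) < φ (4.54 eV), photoemission will NOT occur.
The threshold wavelength is λ₀ = hc/φ = 273.1 nm.
Since 351.8 nm > 273.1 nm, the photons lack sufficient energy.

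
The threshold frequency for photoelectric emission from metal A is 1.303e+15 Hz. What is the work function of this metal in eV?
5.39 eV

At the threshold frequency, photon energy equals work function:
φ = hf₀

Calculating:
φ = (6.626×10⁻³⁴ J·s)(1.303e+15 Hz)
φ = 5.39 eV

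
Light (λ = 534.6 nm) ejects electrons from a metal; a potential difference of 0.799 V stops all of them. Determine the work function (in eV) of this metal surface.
1.52 eV

The stopping potential gives the maximum kinetic energy: KE_max = eV_s = 0.799 eV

From Einstein's photoelectric equation: KE_max = hc/λ - φ
Rearranging: φ = hc/λ - KE_max

Calculate photon energy:
E_photon = hc/λ = (6.626×10⁻³⁴ J·s)(3×10⁸ m/s) / (534.6×10⁻⁹ m) = 2.3192 eV

Therefore:
φ = 2.3192 - 0.799 = 1.52 eV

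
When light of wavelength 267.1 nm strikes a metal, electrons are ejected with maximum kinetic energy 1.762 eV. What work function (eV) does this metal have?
2.88 eV

From Einstein's photoelectric equation: KE_max = hf - φ = hc/λ - φ

Rearranging for φ:
φ = hc/λ - KE_max

Calculate photon energy:
E_photon = hc/λ = 4.6419 eV

Therefore:
φ = 4.6419 - 1.762 = 2.88 eV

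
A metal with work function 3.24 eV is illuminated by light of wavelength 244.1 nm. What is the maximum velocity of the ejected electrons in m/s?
8.0435e+05 m/s

First, find the maximum kinetic energy:
E_photon = hc/λ = 5.0792 eV
KE_max = E_photon - φ = 5.0792 - 3.24 = 1.8392 eV

Convert to Joules: KE_max = 1.8392 × 1.602×10⁻¹⁹ J = 2.9468e-19 J

Then use KE = ½mv² to find velocity:
v = √(2·KE/m) = √(2 × 2.9468e-19 J / 9.109e-31 kg)
v = 8.0435e+05 m/s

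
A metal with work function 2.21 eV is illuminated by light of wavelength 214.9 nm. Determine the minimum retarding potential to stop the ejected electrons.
3.5594 V

The stopping potential V_s satisfies: eV_s = KE_max

First, find KE_max using Einstein's equation:
E_photon = hc/λ = 5.7694 eV
KE_max = E_photon - φ = 5.7694 - 2.21 = 3.5594 eV

Since eV_s = KE_max:
V_s = KE_max/e = 3.5594 V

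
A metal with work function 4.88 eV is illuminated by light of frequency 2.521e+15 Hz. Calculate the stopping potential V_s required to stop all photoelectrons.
5.5460 V

The stopping potential V_s satisfies: eV_s = KE_max

First, find KE_max using Einstein's equation:
E_photon = hf = (6.626×10⁻³⁴ J·s)(2.521e+15 Hz) = 10.4260 eV
KE_max = E_photon - φ = 10.4260 - 4.88 = 5.5460 eV

Since eV_s = KE_max:
V_s = KE_max/e = 5.5460 V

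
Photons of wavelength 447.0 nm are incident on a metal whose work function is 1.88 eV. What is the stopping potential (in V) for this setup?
0.8937 V

The stopping potential V_s satisfies: eV_s = KE_max

First, find KE_max using Einstein's equation:
E_photon = hc/λ = 2.7737 eV
KE_max = E_photon - φ = 2.7737 - 1.88 = 0.8937 eV

Since eV_s = KE_max:
V_s = KE_max/e = 0.8937 V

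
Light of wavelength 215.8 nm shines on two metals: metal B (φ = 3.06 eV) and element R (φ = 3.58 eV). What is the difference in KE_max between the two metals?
0.5200 eV

Using KE_max = hc/λ - φ for each metal:

Photon energy: E = hc/λ = 5.7453 eV

For metal B (φ₁ = 3.06 eV):
KE₁ = E - φ₁ = 5.7453 - 3.06 = 2.6853 eV

For element R (φ₂ = 3.58 eV):
KE₂ = E - φ₂ = 5.7453 - 3.58 = 2.1653 eV

Difference:
ΔKE = KE₁ - KE₂ = 2.6853 - 2.1653 = 0.5200 eV

Note: The difference equals the difference in work functions: 3.58 - 3.06 = 0.52 eV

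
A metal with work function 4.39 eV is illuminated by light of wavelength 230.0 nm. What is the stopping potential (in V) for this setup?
1.0006 V

The stopping potential V_s satisfies: eV_s = KE_max

First, find KE_max using Einstein's equation:
E_photon = hc/λ = 5.3906 eV
KE_max = E_photon - φ = 5.3906 - 4.39 = 1.0006 eV

Since eV_s = KE_max:
V_s = KE_max/e = 1.0006 V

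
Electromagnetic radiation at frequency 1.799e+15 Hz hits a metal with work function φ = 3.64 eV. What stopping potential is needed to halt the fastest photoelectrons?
3.8001 V

The stopping potential V_s satisfies: eV_s = KE_max

First, find KE_max using Einstein's equation:
E_photon = hf = (6.626×10⁻³⁴ J·s)(1.799e+15 Hz) = 7.4401 eV
KE_max = E_photon - φ = 7.4401 - 3.64 = 3.8001 eV

Since eV_s = KE_max:
V_s = KE_max/e = 3.8001 V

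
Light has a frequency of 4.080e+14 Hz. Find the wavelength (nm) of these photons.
734.79 nm

Using the wave equation: c = fλ

Solving for wavelength:
λ = c/f = (3×10⁸ m/s) / (4.080e+14 Hz)
λ = 734.79 nm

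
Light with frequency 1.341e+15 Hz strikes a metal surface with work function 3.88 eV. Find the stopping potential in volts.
1.6659 V

The stopping potential V_s satisfies: eV_s = KE_max

First, find KE_max using Einstein's equation:
E_photon = hf = (6.626×10⁻³⁴ J·s)(1.341e+15 Hz) = 5.5459 eV
KE_max = E_photon - φ = 5.5459 - 3.88 = 1.6659 eV

Since eV_s = KE_max:
V_s = KE_max/e = 1.6659 V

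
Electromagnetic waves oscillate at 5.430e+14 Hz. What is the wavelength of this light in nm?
552.10 nm

Using the wave equation: c = fλ

Solving for wavelength:
λ = c/f = (3×10⁸ m/s) / (5.430e+14 Hz)
λ = 552.10 nm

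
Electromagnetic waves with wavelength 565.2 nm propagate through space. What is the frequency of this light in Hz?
5.3042e+14 Hz

Using the wave equation: c = fλ

Solving for frequency:
f = c/λ = (3×10⁸ m/s) / (565.2×10⁻⁹ m)
f = 5.3042e+14 Hz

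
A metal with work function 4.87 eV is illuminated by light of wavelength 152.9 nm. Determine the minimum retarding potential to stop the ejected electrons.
3.2388 V

The stopping potential V_s satisfies: eV_s = KE_max

First, find KE_max using Einstein's equation:
E_photon = hc/λ = 8.1088 eV
KE_max = E_photon - φ = 8.1088 - 4.87 = 3.2388 eV

Since eV_s = KE_max:
V_s = KE_max/e = 3.2388 V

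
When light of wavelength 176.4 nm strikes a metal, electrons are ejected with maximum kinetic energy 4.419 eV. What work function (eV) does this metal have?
2.61 eV

From Einstein's photoelectric equation: KE_max = hf - φ = hc/λ - φ

Rearranging for φ:
φ = hc/λ - KE_max

Calculate photon energy:
E_photon = hc/λ = 7.0286 eV

Therefore:
φ = 7.0286 - 4.419 = 2.61 eV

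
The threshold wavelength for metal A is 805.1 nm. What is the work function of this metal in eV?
1.54 eV

At the threshold wavelength, photon energy equals work function:
φ = hc/λ₀

Calculating:
φ = (6.626×10⁻³⁴ J·s)(3×10⁸ m/s) / (805.1×10⁻⁹ m)
φ = 1.54 eV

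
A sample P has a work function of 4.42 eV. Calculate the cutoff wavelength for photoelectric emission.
280.51 nm

The threshold wavelength is when the photon energy equals the work function:
hc/λ₀ = φ

Solving for λ₀:
λ₀ = hc/φ = (6.626×10⁻³⁴ J·s)(3×10⁸ m/s) / (4.42 eV × 1.602×10⁻¹⁹ J/eV)
λ₀ = 280.51 nm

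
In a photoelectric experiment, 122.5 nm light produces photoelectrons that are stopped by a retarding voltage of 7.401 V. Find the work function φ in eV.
2.72 eV

The stopping potential gives the maximum kinetic energy: KE_max = eV_s = 7.401 eV

From Einstein's photoelectric equation: KE_max = hc/λ - φ
Rearranging: φ = hc/λ - KE_max

Calculate photon energy:
E_photon = hc/λ = (6.626×10⁻³⁴ J·s)(3×10⁸ m/s) / (122.5×10⁻⁹ m) = 10.1212 eV

Therefore:
φ = 10.1212 - 7.401 = 2.72 eV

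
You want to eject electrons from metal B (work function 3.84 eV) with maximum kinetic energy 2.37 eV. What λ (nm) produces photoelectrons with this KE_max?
199.65 nm

From Einstein's equation: KE_max = hc/λ - φ

Rearranging for λ:
hc/λ = KE_max + φ
λ = hc/(KE_max + φ)

Required photon energy:
E_photon = KE_max + φ = 2.37 + 3.84 = 6.21 eV

Required wavelength:
λ = hc/E_photon = (6.626×10⁻³⁴)(3×10⁸) / (6.21 × 1.602×10⁻¹⁹)
λ = 199.65 nm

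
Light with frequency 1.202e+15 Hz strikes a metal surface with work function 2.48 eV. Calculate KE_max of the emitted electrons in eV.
2.4911 eV

Using Einstein's photoelectric equation: KE_max = hf - φ

First, calculate the photon energy:
E_photon = hf = (6.626×10⁻³⁴ J·s)(1.202e+15 Hz)
E_photon = 4.9711 eV

Then, the maximum kinetic energy:
KE_max = E_photon - φ = 4.9711 eV - 2.48 eV = 2.4911 eV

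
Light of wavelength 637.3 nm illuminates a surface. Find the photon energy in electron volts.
1.9455 eV

Using E = hf = hc/λ:

E = hc/λ = (6.626×10⁻³⁴ J·s)(3×10⁸ m/s) / (637.3×10⁻⁹ m)
E = 1.9455 eV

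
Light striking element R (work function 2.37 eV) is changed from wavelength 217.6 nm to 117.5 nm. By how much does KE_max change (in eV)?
4.8540 eV

Using Einstein's equation: KE_max = hc/λ - φ

For λ₁ = 217.6 nm:
KE₁ = hc/λ₁ - φ = 5.6978 - 2.37 = 3.3278 eV

For λ₂ = 117.5 nm:
KE₂ = hc/λ₂ - φ = 10.5518 - 2.37 = 8.1818 eV

Change in KE:
ΔKE = KE₂ - KE₁ = 8.1818 - 3.3278 = 4.8540 eV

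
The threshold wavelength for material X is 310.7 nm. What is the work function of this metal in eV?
3.99 eV

At the threshold wavelength, photon energy equals work function:
φ = hc/λ₀

Calculating:
φ = (6.626×10⁻³⁴ J·s)(3×10⁸ m/s) / (310.7×10⁻⁹ m)
φ = 3.99 eV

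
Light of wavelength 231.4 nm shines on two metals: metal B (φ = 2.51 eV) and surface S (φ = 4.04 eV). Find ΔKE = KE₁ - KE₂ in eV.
1.5300 eV

Using KE_max = hc/λ - φ for each metal:

Photon energy: E = hc/λ = 5.3580 eV

For metal B (φ₁ = 2.51 eV):
KE₁ = E - φ₁ = 5.3580 - 2.51 = 2.8480 eV

For surface S (φ₂ = 4.04 eV):
KE₂ = E - φ₂ = 5.3580 - 4.04 = 1.3180 eV

Difference:
ΔKE = KE₁ - KE₂ = 2.8480 - 1.3180 = 1.5300 eV

Note: The difference equals the difference in work functions: 4.04 - 2.51 = 1.53 eV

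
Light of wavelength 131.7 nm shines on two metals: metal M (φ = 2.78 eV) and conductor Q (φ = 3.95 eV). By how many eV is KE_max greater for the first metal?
1.1700 eV

Using KE_max = hc/λ - φ for each metal:

Photon energy: E = hc/λ = 9.4141 eV

For metal M (φ₁ = 2.78 eV):
KE₁ = E - φ₁ = 9.4141 - 2.78 = 6.6341 eV

For conductor Q (φ₂ = 3.95 eV):
KE₂ = E - φ₂ = 9.4141 - 3.95 = 5.4641 eV

Difference:
ΔKE = KE₁ - KE₂ = 6.6341 - 5.4641 = 1.1700 eV

Note: The difference equals the difference in work functions: 3.95 - 2.78 = 1.17 eV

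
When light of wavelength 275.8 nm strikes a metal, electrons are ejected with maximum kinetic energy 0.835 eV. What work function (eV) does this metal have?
3.66 eV

From Einstein's photoelectric equation: KE_max = hf - φ = hc/λ - φ

Rearranging for φ:
φ = hc/λ - KE_max

Calculate photon energy:
E_photon = hc/λ = 4.4954 eV

Therefore:
φ = 4.4954 - 0.835 = 3.66 eV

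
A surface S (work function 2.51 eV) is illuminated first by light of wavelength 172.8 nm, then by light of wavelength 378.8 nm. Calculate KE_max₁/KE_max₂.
6.1134

Using Einstein's equation: KE_max = hc/λ - φ

For λ₁ = 172.8 nm:
E₁ = hc/λ₁ = 7.1750 eV
KE₁ = E₁ - φ = 7.1750 - 2.51 = 4.6650 eV

For λ₂ = 378.8 nm:
E₂ = hc/λ₂ = 3.2731 eV
KE₂ = E₂ - φ = 3.2731 - 2.51 = 0.7631 eV

Ratio: KE₁/KE₂ = 4.6650/0.7631 = 6.1134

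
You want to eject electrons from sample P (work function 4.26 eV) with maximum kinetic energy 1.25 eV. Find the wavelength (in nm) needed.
225.02 nm

From Einstein's equation: KE_max = hc/λ - φ

Rearranging for λ:
hc/λ = KE_max + φ
λ = hc/(KE_max + φ)

Required photon energy:
E_photon = KE_max + φ = 1.25 + 4.26 = 5.51 eV

Required wavelength:
λ = hc/E_photon = (6.626×10⁻³⁴)(3×10⁸) / (5.51 × 1.602×10⁻¹⁹)
λ = 225.02 nm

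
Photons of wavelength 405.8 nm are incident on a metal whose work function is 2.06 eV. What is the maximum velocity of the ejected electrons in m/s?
5.9170e+05 m/s

First, find the maximum kinetic energy:
E_photon = hc/λ = 3.0553 eV
KE_max = E_photon - φ = 3.0553 - 2.06 = 0.9953 eV

Convert to Joules: KE_max = 0.9953 × 1.602×10⁻¹⁹ J = 1.5947e-19 J

Then use KE = ½mv² to find velocity:
v = √(2·KE/m) = √(2 × 1.5947e-19 J / 9.109e-31 kg)
v = 5.9170e+05 m/s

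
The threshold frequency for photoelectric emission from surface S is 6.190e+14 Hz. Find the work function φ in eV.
2.56 eV

At the threshold frequency, photon energy equals work function:
φ = hf₀

Calculating:
φ = (6.626×10⁻³⁴ J·s)(6.190e+14 Hz)
φ = 2.56 eV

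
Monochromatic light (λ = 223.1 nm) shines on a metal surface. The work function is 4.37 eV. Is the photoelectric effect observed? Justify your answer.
Yes

For photoemission, the photon energy must exceed the work function.

Photon energy: E = hc/λ = 5.5573 eV
Work function: φ = 4.37 eV

Since E_photon (5.5573 eV) > φ (4.37 eV), photoemission WILL occur.
The threshold wavelength is λ₀ = hc/φ = 283.7 nm.
Since 223.1 nm < 283.7 nm, the light has sufficient energy.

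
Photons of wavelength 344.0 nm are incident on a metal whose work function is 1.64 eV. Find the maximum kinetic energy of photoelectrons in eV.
1.9642 eV

Using Einstein's photoelectric equation: KE_max = hf - φ = hc/λ - φ

First, calculate the photon energy:
E_photon = hc/λ = (6.626×10⁻³⁴ J·s)(3×10⁸ m/s) / (344.0×10⁻⁹ m)
E_photon = 3.6042 eV

Then, the maximum kinetic energy:
KE_max = E_photon - φ = 3.6042 eV - 1.64 eV = 1.9642 eV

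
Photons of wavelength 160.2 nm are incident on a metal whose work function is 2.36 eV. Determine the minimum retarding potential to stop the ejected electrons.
5.3793 V

The stopping potential V_s satisfies: eV_s = KE_max

First, find KE_max using Einstein's equation:
E_photon = hc/λ = 7.7393 eV
KE_max = E_photon - φ = 7.7393 - 2.36 = 5.3793 eV

Since eV_s = KE_max:
V_s = KE_max/e = 5.3793 V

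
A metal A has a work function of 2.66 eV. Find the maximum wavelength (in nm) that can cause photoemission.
466.11 nm

The threshold wavelength is when the photon energy equals the work function:
hc/λ₀ = φ

Solving for λ₀:
λ₀ = hc/φ = (6.626×10⁻³⁴ J·s)(3×10⁸ m/s) / (2.66 eV × 1.602×10⁻¹⁹ J/eV)
λ₀ = 466.11 nm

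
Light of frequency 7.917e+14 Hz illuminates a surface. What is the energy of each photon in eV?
3.2742 eV

Using E = hf:

E = hf = (6.626×10⁻³⁴ J·s)(7.917e+14 Hz)
E = 3.2742 eV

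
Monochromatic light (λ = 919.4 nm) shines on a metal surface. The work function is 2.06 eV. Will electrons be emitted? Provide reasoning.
No

For photoemission, the photon energy must exceed the work function.

Photon energy: E = hc/λ = 1.3485 eV
Work function: φ = 2.06 eV

Since E_photon (1.3485 eV) < φ (2.06 eV), photoemission will NOT occur.
The threshold wavelength is λ₀ = hc/φ = 601.9 nm.
Since 919.4 nm > 601.9 nm, the photons lack sufficient energy.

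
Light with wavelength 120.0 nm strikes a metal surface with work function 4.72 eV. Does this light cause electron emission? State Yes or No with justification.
Yes

For photoemission, the photon energy must exceed the work function.

Photon energy: E = hc/λ = 10.3320 eV
Work function: φ = 4.72 eV

Since E_photon (10.3320 eV) > φ (4.72 eV), photoemission WILL occur.
The threshold wavelength is λ₀ = hc/φ = 262.7 nm.
Since 120.0 nm < 262.7 nm, the light has sufficient energy.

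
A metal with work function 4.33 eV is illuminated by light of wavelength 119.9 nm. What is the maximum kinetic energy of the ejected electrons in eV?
6.0106 eV

Using Einstein's photoelectric equation: KE_max = hf - φ = hc/λ - φ

First, calculate the photon energy:
E_photon = hc/λ = (6.626×10⁻³⁴ J·s)(3×10⁸ m/s) / (119.9×10⁻⁹ m)
E_photon = 10.3406 eV

Then, the maximum kinetic energy:
KE_max = E_photon - φ = 10.3406 eV - 4.33 eV = 6.0106 eV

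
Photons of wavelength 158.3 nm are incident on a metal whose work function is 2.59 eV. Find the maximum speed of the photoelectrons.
1.3579e+06 m/s

First, find the maximum kinetic energy:
E_photon = hc/λ = 7.8322 eV
KE_max = E_photon - φ = 7.8322 - 2.59 = 5.2422 eV

Convert to Joules: KE_max = 5.2422 × 1.602×10⁻¹⁹ J = 8.3990e-19 J

Then use KE = ½mv² to find velocity:
v = √(2·KE/m) = √(2 × 8.3990e-19 J / 9.109e-31 kg)
v = 1.3579e+06 m/s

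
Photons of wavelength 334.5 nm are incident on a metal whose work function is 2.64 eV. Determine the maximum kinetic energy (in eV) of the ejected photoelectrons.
1.0666 eV

Using Einstein's photoelectric equation: KE_max = hf - φ = hc/λ - φ

First, calculate the photon energy:
E_photon = hc/λ = (6.626×10⁻³⁴ J·s)(3×10⁸ m/s) / (334.5×10⁻⁹ m)
E_photon = 3.7066 eV

Then, the maximum kinetic energy:
KE_max = E_photon - φ = 3.7066 eV - 2.64 eV = 1.0666 eV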